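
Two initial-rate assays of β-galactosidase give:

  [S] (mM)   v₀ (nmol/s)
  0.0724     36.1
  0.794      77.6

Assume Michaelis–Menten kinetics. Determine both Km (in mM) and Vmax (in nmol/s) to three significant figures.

In reciprocal form, 1/v = (Km/Vmax)·(1/[S]) + 1/Vmax. The two points give (1/[S], 1/v) = (13.81, 0.02770) and (1.259, 0.01289).
Slope = (0.02770 − 0.01289)/(13.81 − 1.259) = 0.001180; intercept = 0.02770 − 0.001180×13.81 = 0.01140.
Vmax = 1/intercept = 87.7 nmol/s; Km = slope × Vmax = 0.001180 × 87.7 = 0.104 mM.

Km = 0.104 mM; Vmax = 87.7 nmol/s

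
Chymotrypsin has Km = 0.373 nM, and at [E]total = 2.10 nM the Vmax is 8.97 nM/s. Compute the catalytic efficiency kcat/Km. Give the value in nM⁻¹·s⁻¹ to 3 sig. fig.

kcat = Vmax/[E]total = 8.97/2.10 = 4.27 s⁻¹.
kcat/Km = 4.27/0.373 = 11.5 nM⁻¹·s⁻¹.

11.5 nM⁻¹·s⁻¹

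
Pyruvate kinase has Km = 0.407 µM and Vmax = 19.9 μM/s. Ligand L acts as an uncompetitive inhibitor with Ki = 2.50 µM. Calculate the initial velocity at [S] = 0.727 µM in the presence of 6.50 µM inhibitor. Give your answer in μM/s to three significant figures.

With α = 1 + [I]/Ki = 1 + 6.50/2.50 = 3.600, the uncompetitive rate law is v = (Vmax/α)·[S] / (Km/α + [S]).
v = (19.9/3.600)×0.727 / (0.407/3.600 + 0.727) = 4.019/0.8401 = 4.78 μM/s.

4.78 μM/s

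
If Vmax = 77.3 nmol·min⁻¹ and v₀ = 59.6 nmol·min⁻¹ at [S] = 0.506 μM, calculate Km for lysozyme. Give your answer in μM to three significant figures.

0.150 μM

From v = Vmax[S]/(Km+[S]), Km = [S](Vmax − v)/v.
Km = 0.506 × (77.3 − 59.6) / 59.6 = 8.956/59.6 = 0.150 μM.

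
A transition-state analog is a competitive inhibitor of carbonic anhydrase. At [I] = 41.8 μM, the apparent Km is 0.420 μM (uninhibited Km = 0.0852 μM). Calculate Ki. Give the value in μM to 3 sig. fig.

10.6 μM

Competitive: Km,app = α·Km with α = 1 + [I]/Ki.
α = Km,app/Km = 0.420/0.0852 = 4.930.
Ki = [I]/(α − 1) = 41.8/3.930 = 10.6 μM.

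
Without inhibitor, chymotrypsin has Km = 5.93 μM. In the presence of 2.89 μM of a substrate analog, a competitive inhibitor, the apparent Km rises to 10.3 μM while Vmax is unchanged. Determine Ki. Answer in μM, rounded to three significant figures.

Competitive: Km,app = α·Km with α = 1 + [I]/Ki.
α = Km,app/Km = 10.3/5.93 = 1.737.
Ki = [I]/(α − 1) = 2.89/0.7369 = 3.92 μM.

3.92 μM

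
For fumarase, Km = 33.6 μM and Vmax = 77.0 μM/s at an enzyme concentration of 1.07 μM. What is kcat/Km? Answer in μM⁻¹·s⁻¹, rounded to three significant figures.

kcat = Vmax/[E]total = 77.0/1.07 = 72.0 s⁻¹.
kcat/Km = 72.0/33.6 = 2.14 μM⁻¹·s⁻¹.

2.14 μM⁻¹·s⁻¹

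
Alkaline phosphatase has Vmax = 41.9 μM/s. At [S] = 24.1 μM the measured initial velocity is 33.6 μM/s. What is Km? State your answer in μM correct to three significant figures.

v/Vmax = 33.6/41.9 = 0.8019 = [S]/(Km+[S]).
So Km + [S] = [S]/0.8019 = 30.05 μM, giving Km = 30.05 − 24.1 = 5.95 μM.

5.95 μM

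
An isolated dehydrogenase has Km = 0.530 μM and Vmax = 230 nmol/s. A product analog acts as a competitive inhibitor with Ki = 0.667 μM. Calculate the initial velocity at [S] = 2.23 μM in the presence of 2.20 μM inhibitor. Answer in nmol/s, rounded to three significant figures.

114 nmol/s

With α = 1 + [I]/Ki = 1 + 2.20/0.667 = 4.298, the competitive rate law is v = Vmax[S] / (αKm + [S]).
v = 230×2.23 / (4.298×0.530 + 2.23) = 512.9/4.508 = 114 nmol/s.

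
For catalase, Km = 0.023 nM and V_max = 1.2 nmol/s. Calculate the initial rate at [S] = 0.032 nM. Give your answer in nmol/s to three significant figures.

0.698 nmol/s

[S]/(Km+[S]) = 0.032/0.05500 = 0.5818, the fractional saturation.
v = 0.5818 × Vmax = 0.5818 × 1.2 = 0.698 nmol/s.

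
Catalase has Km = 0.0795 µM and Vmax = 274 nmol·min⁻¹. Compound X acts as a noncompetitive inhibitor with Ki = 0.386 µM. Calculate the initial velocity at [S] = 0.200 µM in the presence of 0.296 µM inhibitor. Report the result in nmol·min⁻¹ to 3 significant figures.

111 nmol·min⁻¹

With α = 1 + [I]/Ki = 1 + 0.296/0.386 = 1.767, the noncompetitive rate law is v = (Vmax/α)·[S] / (Km + [S]).
v = (274/1.767)×0.200 / (0.0795 + 0.200) = 31.02/0.2795 = 111 nmol·min⁻¹.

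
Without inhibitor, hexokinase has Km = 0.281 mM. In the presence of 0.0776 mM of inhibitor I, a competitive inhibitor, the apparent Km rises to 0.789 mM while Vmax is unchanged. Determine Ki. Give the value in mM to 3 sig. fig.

Competitive: Km,app = α·Km with α = 1 + [I]/Ki.
α = Km,app/Km = 0.789/0.281 = 2.808.
Since α = 1 + [I]/Ki, [I]/Ki = 2.808 − 1 = 1.808 and Ki = 0.0776/1.808 = 0.0429 mM.

0.0429 mM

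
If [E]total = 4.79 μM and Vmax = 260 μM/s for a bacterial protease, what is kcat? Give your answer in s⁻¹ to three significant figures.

kcat = Vmax/[E]total = 260 μM/s / 4.79 μM = 54.3 s⁻¹.

54.3 s⁻¹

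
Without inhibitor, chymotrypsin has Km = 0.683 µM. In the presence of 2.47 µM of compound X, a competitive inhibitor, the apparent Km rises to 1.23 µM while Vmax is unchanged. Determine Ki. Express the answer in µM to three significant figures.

3.08 µM

Competitive: Km,app = α·Km with α = 1 + [I]/Ki.
α = Km,app/Km = 1.23/0.683 = 1.801.
Ki = [I]/(α − 1) = 2.47/0.8009 = 3.08 µM.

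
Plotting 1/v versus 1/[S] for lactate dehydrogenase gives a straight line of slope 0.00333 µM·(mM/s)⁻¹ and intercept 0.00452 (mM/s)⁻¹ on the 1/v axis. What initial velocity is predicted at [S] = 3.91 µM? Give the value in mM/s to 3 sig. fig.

186 mM/s

The y-intercept is 1/Vmax, so Vmax = 1/0.00452 = 221 mM/s.
The slope is Km/Vmax, so Km = 0.00333 × 221 = 0.737 µM.
Then v = 221 × 3.91/(0.737 + 3.91) = 186 mM/s.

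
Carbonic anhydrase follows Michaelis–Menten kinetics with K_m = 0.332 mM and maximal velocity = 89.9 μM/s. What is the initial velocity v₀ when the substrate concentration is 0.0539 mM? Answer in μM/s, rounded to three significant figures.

[S]/(Km+[S]) = 0.0539/0.3859 = 0.1397, the fractional saturation.
v = 0.1397 × Vmax = 0.1397 × 89.9 = 12.6 μM/s.

12.6 μM/s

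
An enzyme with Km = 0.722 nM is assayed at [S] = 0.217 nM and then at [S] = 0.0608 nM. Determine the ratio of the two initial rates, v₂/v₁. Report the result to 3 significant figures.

0.336

Since Vmax cancels, v₂/v₁ = [S]₂(Km+[S]₁) / [S]₁(Km+[S]₂).
= 0.0608×(0.722+0.217) / (0.217×(0.722+0.0608)) = 0.05709/0.1699 = 0.336.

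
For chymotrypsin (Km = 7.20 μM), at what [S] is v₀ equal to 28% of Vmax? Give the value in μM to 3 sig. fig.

v/Vmax = [S]/(Km+[S]) = 0.28, so [S] = Km·0.28/(1 − 0.28) = 7.20 × 0.3889.
[S] = 2.80 μM.

2.80 μM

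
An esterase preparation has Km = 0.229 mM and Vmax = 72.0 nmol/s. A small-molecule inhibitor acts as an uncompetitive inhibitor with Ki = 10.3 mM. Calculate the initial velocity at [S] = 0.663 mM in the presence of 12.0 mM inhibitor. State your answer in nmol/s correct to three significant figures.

28.7 nmol/s

With α = 1 + [I]/Ki = 1 + 12.0/10.3 = 2.165, the uncompetitive rate law is v = (Vmax/α)·[S] / (Km/α + [S]).
v = (72.0/2.165)×0.663 / (0.229/2.165 + 0.663) = 22.05/0.7688 = 28.7 nmol/s.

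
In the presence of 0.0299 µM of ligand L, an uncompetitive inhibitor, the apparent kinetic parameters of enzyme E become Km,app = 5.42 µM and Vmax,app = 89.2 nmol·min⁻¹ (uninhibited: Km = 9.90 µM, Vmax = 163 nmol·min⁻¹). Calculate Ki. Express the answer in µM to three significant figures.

Uncompetitive: Vmax,app = Vmax/α (and Km,app = Km/α) with α = 1 + [I]/Ki.
α = Vmax/Vmax,app = 163/89.2 = 1.827.
Since α = 1 + [I]/Ki, [I]/Ki = 1.827 − 1 = 0.8274 and Ki = 0.0299/0.8274 = 0.0361 µM.

0.0361 µM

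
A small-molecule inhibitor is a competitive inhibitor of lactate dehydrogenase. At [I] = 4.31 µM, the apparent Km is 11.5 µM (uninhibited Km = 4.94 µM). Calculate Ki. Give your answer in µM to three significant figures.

3.25 µM

Competitive: Km,app = α·Km with α = 1 + [I]/Ki.
α = Km,app/Km = 11.5/4.94 = 2.328.
Since α = 1 + [I]/Ki, [I]/Ki = 2.328 − 1 = 1.328 and Ki = 4.31/1.328 = 3.25 µM.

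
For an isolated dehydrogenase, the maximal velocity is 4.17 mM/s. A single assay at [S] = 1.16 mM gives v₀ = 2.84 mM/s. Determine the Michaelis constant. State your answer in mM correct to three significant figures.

0.543 mM

v/Vmax = 2.84/4.17 = 0.6811 = [S]/(Km+[S]).
So Km + [S] = [S]/0.6811 = 1.703 mM, giving Km = 1.703 − 1.16 = 0.543 mM.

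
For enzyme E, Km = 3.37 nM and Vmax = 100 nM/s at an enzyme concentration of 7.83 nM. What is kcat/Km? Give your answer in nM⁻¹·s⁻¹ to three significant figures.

kcat = Vmax/[E]total = 100/7.83 = 12.8 s⁻¹.
kcat/Km = 12.8/3.37 = 3.79 nM⁻¹·s⁻¹.

3.79 nM⁻¹·s⁻¹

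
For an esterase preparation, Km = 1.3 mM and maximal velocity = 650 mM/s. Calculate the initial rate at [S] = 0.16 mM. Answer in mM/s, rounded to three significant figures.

71.2 mM/s

[S]/(Km+[S]) = 0.16/1.460 = 0.1096, the fractional saturation.
v = 0.1096 × Vmax = 0.1096 × 650 = 71.2 mM/s.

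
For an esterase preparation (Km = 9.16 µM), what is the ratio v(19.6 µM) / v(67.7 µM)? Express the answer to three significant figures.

The fractional saturations are [S]/(Km+[S]) = 67.7/76.86 = 0.8808 and 19.6/28.76 = 0.6815.
v₂/v₁ is just their ratio: 0.6815/0.8808 = 0.774.

0.774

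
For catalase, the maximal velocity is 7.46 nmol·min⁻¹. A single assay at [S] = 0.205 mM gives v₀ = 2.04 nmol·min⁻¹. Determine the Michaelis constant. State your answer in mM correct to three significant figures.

0.545 mM

From v = Vmax[S]/(Km+[S]), Km = [S](Vmax − v)/v.
Km = 0.205 × (7.46 − 2.04) / 2.04 = 1.111/2.04 = 0.545 mM.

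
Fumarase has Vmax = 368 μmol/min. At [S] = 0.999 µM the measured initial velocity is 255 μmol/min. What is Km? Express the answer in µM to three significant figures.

0.443 µM

From v = Vmax[S]/(Km+[S]), Km = [S](Vmax − v)/v.
Km = 0.999 × (368 − 255) / 255 = 112.9/255 = 0.443 µM.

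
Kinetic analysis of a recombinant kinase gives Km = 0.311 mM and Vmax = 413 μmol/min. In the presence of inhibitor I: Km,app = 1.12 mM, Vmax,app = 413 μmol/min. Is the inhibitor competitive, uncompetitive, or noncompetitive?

Km increases (0.311 → 1.12 mM) while Vmax is unchanged — the hallmark of competitive inhibition.

competitive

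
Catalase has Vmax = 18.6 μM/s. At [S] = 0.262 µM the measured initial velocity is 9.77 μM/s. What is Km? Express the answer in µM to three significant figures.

0.237 µM

v/Vmax = 9.77/18.6 = 0.5253 = [S]/(Km+[S]).
So Km + [S] = [S]/0.5253 = 0.4988 µM, giving Km = 0.4988 − 0.262 = 0.237 µM.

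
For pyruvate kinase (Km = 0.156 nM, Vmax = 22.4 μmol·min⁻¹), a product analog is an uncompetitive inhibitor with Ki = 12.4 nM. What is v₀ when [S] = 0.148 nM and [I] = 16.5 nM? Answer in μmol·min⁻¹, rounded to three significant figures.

6.62 μmol·min⁻¹

With α = 1 + [I]/Ki = 1 + 16.5/12.4 = 2.331, the uncompetitive rate law is v = (Vmax/α)·[S] / (Km/α + [S]).
v = (22.4/2.331)×0.148 / (0.156/2.331 + 0.148) = 1.422/0.2149 = 6.62 μmol·min⁻¹.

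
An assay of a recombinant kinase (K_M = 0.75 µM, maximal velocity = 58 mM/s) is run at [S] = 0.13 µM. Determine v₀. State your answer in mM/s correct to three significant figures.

8.57 mM/s

v = Vmax·[S]/(Km + [S]) = 58 × 0.13 / (0.75 + 0.13)
  = 7.540 / 0.8800 = 8.57 mM/s.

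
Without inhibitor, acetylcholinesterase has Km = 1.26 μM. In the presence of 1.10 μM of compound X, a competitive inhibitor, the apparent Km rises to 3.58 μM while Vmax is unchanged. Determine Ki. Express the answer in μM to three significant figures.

Competitive: Km,app = α·Km with α = 1 + [I]/Ki.
α = Km,app/Km = 3.58/1.26 = 2.841.
Ki = [I]/(α − 1) = 1.10/1.841 = 0.597 μM.

0.597 μM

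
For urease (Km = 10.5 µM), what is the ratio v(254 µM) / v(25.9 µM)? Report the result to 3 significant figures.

The fractional saturations are [S]/(Km+[S]) = 25.9/36.40 = 0.7115 and 254/264.5 = 0.9603.
v₂/v₁ is just their ratio: 0.9603/0.7115 = 1.35.

1.35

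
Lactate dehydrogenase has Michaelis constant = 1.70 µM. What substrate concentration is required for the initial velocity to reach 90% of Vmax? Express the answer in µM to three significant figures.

v/Vmax = [S]/(Km+[S]) = 0.9, so [S] = Km·0.9/(1 − 0.9) = 1.70 × 9.000.
[S] = 15.3 µM.

15.3 µM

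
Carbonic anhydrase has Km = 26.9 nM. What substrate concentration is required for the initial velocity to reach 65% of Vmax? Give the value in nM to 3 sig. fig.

v/Vmax = [S]/(Km+[S]) = 0.65, so [S] = Km·0.65/(1 − 0.65) = 26.9 × 1.857.
[S] = 50.0 nM.

50.0 nM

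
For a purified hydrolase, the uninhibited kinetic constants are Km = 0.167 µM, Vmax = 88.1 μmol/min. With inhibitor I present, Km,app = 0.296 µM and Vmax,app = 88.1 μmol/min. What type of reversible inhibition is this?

competitive

Km increases (0.167 → 0.296 µM) while Vmax is unchanged — the hallmark of competitive inhibition.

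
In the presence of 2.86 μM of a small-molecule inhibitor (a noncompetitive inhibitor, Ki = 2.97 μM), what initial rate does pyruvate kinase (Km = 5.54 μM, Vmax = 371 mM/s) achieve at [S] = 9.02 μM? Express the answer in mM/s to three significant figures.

117 mM/s

α = 1 + [I]/Ki = 1 + 2.86/2.97 = 1.963.
For a noncompetitive inhibitor, Vmax is reduced to Vmax/α while Km is unchanged: Km,app = 5.54 μM, Vmax,app = 189 mM/s.
v = Vmax,app·[S]/(Km,app + [S]) = 189 × 9.02/(5.54 + 9.02) = 117 mM/s.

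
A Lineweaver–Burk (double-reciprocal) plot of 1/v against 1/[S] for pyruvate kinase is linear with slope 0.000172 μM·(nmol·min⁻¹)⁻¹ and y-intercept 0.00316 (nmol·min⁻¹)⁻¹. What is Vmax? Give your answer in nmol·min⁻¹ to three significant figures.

The y-intercept of a Lineweaver–Burk plot equals 1/Vmax, so Vmax = 1/0.00316 = 316 nmol·min⁻¹.

316 nmol·min⁻¹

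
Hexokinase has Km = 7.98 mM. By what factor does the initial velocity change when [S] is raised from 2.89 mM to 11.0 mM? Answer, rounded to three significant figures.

Since Vmax cancels, v₂/v₁ = [S]₂(Km+[S]₁) / [S]₁(Km+[S]₂).
= 11.0×(7.98+2.89) / (2.89×(7.98+11.0)) = 119.6/54.85 = 2.18.

2.18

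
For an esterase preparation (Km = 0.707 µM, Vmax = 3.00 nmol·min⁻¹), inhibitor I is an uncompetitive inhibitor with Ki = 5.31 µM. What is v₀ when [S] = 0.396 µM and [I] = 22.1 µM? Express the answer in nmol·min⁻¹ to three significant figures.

α = 1 + [I]/Ki = 1 + 22.1/5.31 = 5.162.
For an uncompetitive inhibitor, both parameters are divided by α, giving Vmax/α and Km/α: Km,app = 0.137 µM, Vmax,app = 0.581 nmol·min⁻¹.
v = Vmax,app·[S]/(Km,app + [S]) = 0.581 × 0.396/(0.137 + 0.396) = 0.432 nmol·min⁻¹.

0.432 nmol·min⁻¹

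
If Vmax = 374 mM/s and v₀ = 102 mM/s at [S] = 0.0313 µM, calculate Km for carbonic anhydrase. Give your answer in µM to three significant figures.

0.0835 µM

From v = Vmax[S]/(Km+[S]), Km = [S](Vmax − v)/v.
Km = 0.0313 × (374 − 102) / 102 = 8.514/102 = 0.0835 µM.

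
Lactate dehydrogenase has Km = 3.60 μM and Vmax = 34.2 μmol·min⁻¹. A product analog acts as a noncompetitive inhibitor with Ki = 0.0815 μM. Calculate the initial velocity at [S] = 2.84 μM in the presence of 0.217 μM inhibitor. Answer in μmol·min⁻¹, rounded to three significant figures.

α = 1 + [I]/Ki = 1 + 0.217/0.0815 = 3.663.
For a noncompetitive inhibitor, Vmax is reduced to Vmax/α while Km is unchanged: Km,app = 3.60 μM, Vmax,app = 9.34 μmol·min⁻¹.
v = Vmax,app·[S]/(Km,app + [S]) = 9.34 × 2.84/(3.60 + 2.84) = 4.12 μmol·min⁻¹.

4.12 μmol·min⁻¹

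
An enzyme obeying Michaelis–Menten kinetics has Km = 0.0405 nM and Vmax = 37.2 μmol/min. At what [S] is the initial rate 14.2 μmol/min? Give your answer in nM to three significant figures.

0.0250 nM

Rearranging v = Vmax[S]/(Km+[S]) gives [S] = Km·v/(Vmax − v).
[S] = 0.0405 × 14.2 / (37.2 − 14.2) = 0.5751/23.00 = 0.0250 nM.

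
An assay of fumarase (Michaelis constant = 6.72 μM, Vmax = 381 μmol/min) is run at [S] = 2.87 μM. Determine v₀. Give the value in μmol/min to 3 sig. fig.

v = Vmax·[S]/(Km + [S]) = 381 × 2.87 / (6.72 + 2.87)
  = 1093 / 9.590 = 114 μmol/min.

114 μmol/min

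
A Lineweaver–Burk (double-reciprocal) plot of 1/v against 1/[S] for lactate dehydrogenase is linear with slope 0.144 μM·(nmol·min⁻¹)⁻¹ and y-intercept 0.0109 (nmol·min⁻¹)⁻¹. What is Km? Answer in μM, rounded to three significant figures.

y-intercept = 1/Vmax ⇒ Vmax = 91.7 nmol·min⁻¹; slope = Km/Vmax ⇒ Km = slope × Vmax.
Km = 0.144 × 91.7 = 13.2 μM.

13.2 μM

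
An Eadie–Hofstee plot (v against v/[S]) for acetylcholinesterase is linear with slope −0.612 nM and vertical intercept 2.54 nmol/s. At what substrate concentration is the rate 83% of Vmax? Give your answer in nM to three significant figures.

The Eadie–Hofstee slope gives Km = 0.612 nM (slope = −Km).
v/Vmax = [S]/(Km+[S]) = 0.83 ⇒ [S] = Km·0.83/(1−0.83) = 0.612 × 4.882 = 2.99 nM.

2.99 nM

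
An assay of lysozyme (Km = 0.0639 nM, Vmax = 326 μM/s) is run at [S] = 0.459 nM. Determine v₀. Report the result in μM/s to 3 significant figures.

286 μM/s

v = Vmax·[S]/(Km + [S]) = 326 × 0.459 / (0.0639 + 0.459)
  = 149.6 / 0.5229 = 286 μM/s.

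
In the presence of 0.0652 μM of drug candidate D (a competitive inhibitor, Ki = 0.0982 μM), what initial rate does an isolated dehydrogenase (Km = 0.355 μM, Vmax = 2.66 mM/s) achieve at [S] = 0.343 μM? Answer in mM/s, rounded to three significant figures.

With α = 1 + [I]/Ki = 1 + 0.0652/0.0982 = 1.664, the competitive rate law is v = Vmax[S] / (αKm + [S]).
v = 2.66×0.343 / (1.664×0.355 + 0.343) = 0.9124/0.9337 = 0.977 mM/s.

0.977 mM/s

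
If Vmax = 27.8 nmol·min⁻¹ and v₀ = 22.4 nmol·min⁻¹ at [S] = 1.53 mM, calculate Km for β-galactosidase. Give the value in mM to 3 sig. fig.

From v = Vmax[S]/(Km+[S]), Km = [S](Vmax − v)/v.
Km = 1.53 × (27.8 − 22.4) / 22.4 = 8.262/22.4 = 0.369 mM.

0.369 mM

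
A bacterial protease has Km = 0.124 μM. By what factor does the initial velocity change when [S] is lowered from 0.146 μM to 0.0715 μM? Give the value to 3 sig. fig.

The fractional saturations are [S]/(Km+[S]) = 0.146/0.2700 = 0.5407 and 0.0715/0.1955 = 0.3657.
v₂/v₁ is just their ratio: 0.3657/0.5407 = 0.676.

0.676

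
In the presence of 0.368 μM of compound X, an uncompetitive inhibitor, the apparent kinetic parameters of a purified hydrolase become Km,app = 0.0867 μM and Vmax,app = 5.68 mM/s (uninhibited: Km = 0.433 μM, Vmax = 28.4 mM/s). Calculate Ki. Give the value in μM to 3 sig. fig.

0.0920 μM

Uncompetitive: Vmax,app = Vmax/α (and Km,app = Km/α) with α = 1 + [I]/Ki.
α = Vmax/Vmax,app = 28.4/5.68 = 5.000.
Ki = [I]/(α − 1) = 0.368/4.000 = 0.0920 μM.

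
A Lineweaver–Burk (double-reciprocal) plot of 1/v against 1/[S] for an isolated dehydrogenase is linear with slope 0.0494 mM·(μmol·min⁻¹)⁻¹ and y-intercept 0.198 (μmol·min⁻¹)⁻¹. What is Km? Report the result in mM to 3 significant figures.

0.249 mM

y-intercept = 1/Vmax ⇒ Vmax = 5.05 μmol·min⁻¹; slope = Km/Vmax ⇒ Km = slope × Vmax.
Km = 0.0494 × 5.05 = 0.249 mM.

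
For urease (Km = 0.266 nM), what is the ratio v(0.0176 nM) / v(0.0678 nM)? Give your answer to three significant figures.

0.306

The fractional saturations are [S]/(Km+[S]) = 0.0678/0.3338 = 0.2031 and 0.0176/0.2836 = 0.06206.
v₂/v₁ is just their ratio: 0.06206/0.2031 = 0.306.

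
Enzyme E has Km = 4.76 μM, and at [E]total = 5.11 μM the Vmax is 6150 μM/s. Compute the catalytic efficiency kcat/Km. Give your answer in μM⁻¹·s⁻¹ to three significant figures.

kcat = Vmax/[E]total = 6150/5.11 = 1200 s⁻¹.
kcat/Km = 1200/4.76 = 253 μM⁻¹·s⁻¹.

253 μM⁻¹·s⁻¹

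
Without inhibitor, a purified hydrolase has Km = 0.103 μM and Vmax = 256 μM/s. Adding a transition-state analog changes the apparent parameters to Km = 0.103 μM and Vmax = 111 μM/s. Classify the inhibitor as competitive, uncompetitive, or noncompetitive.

Vmax decreases (256 → 111 μM/s) while Km is unchanged — pure noncompetitive inhibition.

noncompetitive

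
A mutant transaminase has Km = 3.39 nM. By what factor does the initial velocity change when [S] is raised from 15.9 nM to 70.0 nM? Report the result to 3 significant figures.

1.16

The fractional saturations are [S]/(Km+[S]) = 15.9/19.29 = 0.8243 and 70.0/73.39 = 0.9538.
v₂/v₁ is just their ratio: 0.9538/0.8243 = 1.16.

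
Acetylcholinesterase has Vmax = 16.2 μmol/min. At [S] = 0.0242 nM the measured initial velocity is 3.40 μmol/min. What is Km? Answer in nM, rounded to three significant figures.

0.0911 nM

v/Vmax = 3.40/16.2 = 0.2099 = [S]/(Km+[S]).
So Km + [S] = [S]/0.2099 = 0.1153 nM, giving Km = 0.1153 − 0.0242 = 0.0911 nM.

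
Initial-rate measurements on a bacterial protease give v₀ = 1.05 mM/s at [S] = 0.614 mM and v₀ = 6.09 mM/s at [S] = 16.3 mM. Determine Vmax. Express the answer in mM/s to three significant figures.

7.50 mM/s

From v = Vmax[S]/(Km+[S]), each point gives Vmax = v(Km+[S])/[S].
Equating: 1.05(Km+0.614)/0.614 = 6.09(Km+16.3)/16.3.
1.710·Km + 1.05 = 0.3736·Km + 6.09, so (1.710 − 0.3736)·Km = 6.09 − 1.05.
Km = 5.040/1.336 = 3.77 mM; then Vmax = 1.05(3.77+0.614)/0.614 = 7.50 mM/s.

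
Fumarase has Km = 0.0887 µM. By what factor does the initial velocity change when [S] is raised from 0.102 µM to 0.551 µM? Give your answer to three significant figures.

Since Vmax cancels, v₂/v₁ = [S]₂(Km+[S]₁) / [S]₁(Km+[S]₂).
= 0.551×(0.0887+0.102) / (0.102×(0.0887+0.551)) = 0.1051/0.06525 = 1.61.

1.61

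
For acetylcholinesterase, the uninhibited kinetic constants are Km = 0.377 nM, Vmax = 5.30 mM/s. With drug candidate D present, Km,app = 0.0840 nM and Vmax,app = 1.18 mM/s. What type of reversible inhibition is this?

Both Km and Vmax decrease by the same factor (~4.49-fold) — characteristic of uncompetitive inhibition.

uncompetitive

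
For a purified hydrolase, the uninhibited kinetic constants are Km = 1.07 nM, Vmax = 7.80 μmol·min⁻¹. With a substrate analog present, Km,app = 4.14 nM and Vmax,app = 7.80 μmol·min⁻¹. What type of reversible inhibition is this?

competitive

Km increases (1.07 → 4.14 nM) while Vmax is unchanged — the hallmark of competitive inhibition.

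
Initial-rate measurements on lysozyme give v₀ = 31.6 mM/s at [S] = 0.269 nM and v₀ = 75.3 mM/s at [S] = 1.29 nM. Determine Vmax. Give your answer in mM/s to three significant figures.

118 mM/s

In reciprocal form, 1/v = (Km/Vmax)·(1/[S]) + 1/Vmax. The two points give (1/[S], 1/v) = (3.717, 0.03165) and (0.7752, 0.01328).
Slope = (0.03165 − 0.01328)/(3.717 − 0.7752) = 0.006242; intercept = 0.03165 − 0.006242×3.717 = 0.008442.
Vmax = 1/intercept = 118 mM/s; Km = slope × Vmax = 0.006242 × 118 = 0.739 nM.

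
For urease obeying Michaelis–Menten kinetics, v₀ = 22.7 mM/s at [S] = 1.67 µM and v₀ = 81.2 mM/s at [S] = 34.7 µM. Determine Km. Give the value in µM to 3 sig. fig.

5.20 µM

From v = Vmax[S]/(Km+[S]), each point gives Vmax = v(Km+[S])/[S].
Equating: 22.7(Km+1.67)/1.67 = 81.2(Km+34.7)/34.7.
13.59·Km + 22.7 = 2.340·Km + 81.2, so (13.59 − 2.340)·Km = 81.2 − 22.7.
Km = 58.50/11.25 = 5.20 µM; then Vmax = 22.7(5.20+1.67)/1.67 = 93.4 mM/s.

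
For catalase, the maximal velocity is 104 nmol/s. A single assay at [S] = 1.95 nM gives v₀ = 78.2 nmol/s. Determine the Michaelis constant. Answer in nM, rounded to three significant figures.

From v = Vmax[S]/(Km+[S]), Km = [S](Vmax − v)/v.
Km = 1.95 × (104 − 78.2) / 78.2 = 50.31/78.2 = 0.643 nM.

0.643 nM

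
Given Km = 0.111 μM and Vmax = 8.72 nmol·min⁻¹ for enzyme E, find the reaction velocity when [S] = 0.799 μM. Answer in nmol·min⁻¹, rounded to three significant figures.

[S]/(Km+[S]) = 0.799/0.9100 = 0.8780, the fractional saturation.
v = 0.8780 × Vmax = 0.8780 × 8.72 = 7.66 nmol·min⁻¹.

7.66 nmol·min⁻¹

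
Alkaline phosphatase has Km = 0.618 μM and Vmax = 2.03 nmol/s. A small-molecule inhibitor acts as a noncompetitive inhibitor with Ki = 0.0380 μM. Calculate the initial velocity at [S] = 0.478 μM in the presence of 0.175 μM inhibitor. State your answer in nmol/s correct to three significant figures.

0.158 nmol/s

With α = 1 + [I]/Ki = 1 + 0.175/0.0380 = 5.605, the noncompetitive rate law is v = (Vmax/α)·[S] / (Km + [S]).
v = (2.03/5.605)×0.478 / (0.618 + 0.478) = 0.1731/1.096 = 0.158 nmol/s.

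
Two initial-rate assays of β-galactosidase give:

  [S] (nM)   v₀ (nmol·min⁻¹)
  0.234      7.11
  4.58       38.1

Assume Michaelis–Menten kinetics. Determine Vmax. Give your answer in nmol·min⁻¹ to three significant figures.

49.8 nmol·min⁻¹

From v = Vmax[S]/(Km+[S]), each point gives Vmax = v(Km+[S])/[S].
Equating: 7.11(Km+0.234)/0.234 = 38.1(Km+4.58)/4.58.
30.38·Km + 7.11 = 8.319·Km + 38.1, so (30.38 − 8.319)·Km = 38.1 − 7.11.
Km = 30.99/22.07 = 1.40 nM; then Vmax = 7.11(1.40+0.234)/0.234 = 49.8 nmol·min⁻¹.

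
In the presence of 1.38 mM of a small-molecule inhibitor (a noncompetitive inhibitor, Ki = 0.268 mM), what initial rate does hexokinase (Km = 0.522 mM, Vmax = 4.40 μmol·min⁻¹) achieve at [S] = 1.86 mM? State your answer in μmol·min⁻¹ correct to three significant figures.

With α = 1 + [I]/Ki = 1 + 1.38/0.268 = 6.149, the noncompetitive rate law is v = (Vmax/α)·[S] / (Km + [S]).
v = (4.40/6.149)×1.86 / (0.522 + 1.86) = 1.331/2.382 = 0.559 μmol·min⁻¹.

0.559 μmol·min⁻¹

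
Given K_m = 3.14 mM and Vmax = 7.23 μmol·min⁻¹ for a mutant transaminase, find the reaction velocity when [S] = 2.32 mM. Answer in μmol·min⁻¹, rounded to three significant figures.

v = Vmax·[S]/(Km + [S]) = 7.23 × 2.32 / (3.14 + 2.32)
  = 16.77 / 5.460 = 3.07 μmol·min⁻¹.

3.07 μmol·min⁻¹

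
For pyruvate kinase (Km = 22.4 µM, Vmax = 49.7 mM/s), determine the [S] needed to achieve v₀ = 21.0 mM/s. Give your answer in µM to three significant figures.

16.4 µM

Rearranging v = Vmax[S]/(Km+[S]) gives [S] = Km·v/(Vmax − v).
[S] = 22.4 × 21.0 / (49.7 − 21.0) = 470.4/28.70 = 16.4 µM.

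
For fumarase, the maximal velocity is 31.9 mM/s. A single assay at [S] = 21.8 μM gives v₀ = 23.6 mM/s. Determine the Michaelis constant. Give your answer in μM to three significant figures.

From v = Vmax[S]/(Km+[S]), Km = [S](Vmax − v)/v.
Km = 21.8 × (31.9 − 23.6) / 23.6 = 180.9/23.6 = 7.67 μM.

7.67 μM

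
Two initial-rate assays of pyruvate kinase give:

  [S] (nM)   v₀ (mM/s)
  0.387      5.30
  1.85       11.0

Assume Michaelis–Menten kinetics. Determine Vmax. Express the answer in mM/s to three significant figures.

From v = Vmax[S]/(Km+[S]), each point gives Vmax = v(Km+[S])/[S].
Equating: 5.30(Km+0.387)/0.387 = 11.0(Km+1.85)/1.85.
13.70·Km + 5.30 = 5.946·Km + 11.0, so (13.70 − 5.946)·Km = 11.0 − 5.30.
Km = 5.700/7.749 = 0.736 nM; then Vmax = 5.30(0.736+0.387)/0.387 = 15.4 mM/s.

15.4 mM/s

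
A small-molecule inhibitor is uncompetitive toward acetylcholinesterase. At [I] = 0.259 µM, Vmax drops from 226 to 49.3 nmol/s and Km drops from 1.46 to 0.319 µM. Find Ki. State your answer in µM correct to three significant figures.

0.0723 µM

Uncompetitive: Vmax,app = Vmax/α (and Km,app = Km/α) with α = 1 + [I]/Ki.
α = Vmax/Vmax,app = 226/49.3 = 4.584.
Since α = 1 + [I]/Ki, [I]/Ki = 4.584 − 1 = 3.584 and Ki = 0.259/3.584 = 0.0723 µM.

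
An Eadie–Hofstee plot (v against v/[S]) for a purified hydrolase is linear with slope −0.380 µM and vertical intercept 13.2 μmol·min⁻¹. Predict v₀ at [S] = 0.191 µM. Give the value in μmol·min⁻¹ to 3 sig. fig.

In the Eadie–Hofstee form v = Vmax − Km·(v/[S]), the slope is −Km and the intercept is Vmax, so Km = 0.380 µM and Vmax = 13.2 μmol·min⁻¹.
v = 13.2 × 0.191/(0.380 + 0.191) = 4.42 μmol·min⁻¹.

4.42 μmol·min⁻¹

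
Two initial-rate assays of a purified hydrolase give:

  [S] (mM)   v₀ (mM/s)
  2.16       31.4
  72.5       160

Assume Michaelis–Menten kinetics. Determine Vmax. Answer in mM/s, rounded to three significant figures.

183 mM/s

From v = Vmax[S]/(Km+[S]), each point gives Vmax = v(Km+[S])/[S].
Equating: 31.4(Km+2.16)/2.16 = 160(Km+72.5)/72.5.
14.54·Km + 31.4 = 2.207·Km + 160, so (14.54 − 2.207)·Km = 160 − 31.4.
Km = 128.6/12.33 = 10.4 mM; then Vmax = 31.4(10.4+2.16)/2.16 = 183 mM/s.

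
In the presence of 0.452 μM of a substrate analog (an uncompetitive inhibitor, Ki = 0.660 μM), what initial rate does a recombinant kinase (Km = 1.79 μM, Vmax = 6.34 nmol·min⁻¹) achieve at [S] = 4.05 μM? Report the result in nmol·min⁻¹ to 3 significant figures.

α = 1 + [I]/Ki = 1 + 0.452/0.660 = 1.685.
For an uncompetitive inhibitor, both parameters are divided by α, giving Vmax/α and Km/α: Km,app = 1.06 μM, Vmax,app = 3.76 nmol·min⁻¹.
v = Vmax,app·[S]/(Km,app + [S]) = 3.76 × 4.05/(1.06 + 4.05) = 2.98 nmol·min⁻¹.

2.98 nmol·min⁻¹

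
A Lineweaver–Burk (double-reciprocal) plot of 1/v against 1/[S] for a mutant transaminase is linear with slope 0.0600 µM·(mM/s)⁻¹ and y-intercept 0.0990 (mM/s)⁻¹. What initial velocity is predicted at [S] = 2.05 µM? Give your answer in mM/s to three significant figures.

7.80 mM/s

The y-intercept is 1/Vmax, so Vmax = 1/0.0990 = 10.1 mM/s.
The slope is Km/Vmax, so Km = 0.0600 × 10.1 = 0.606 µM.
Then v = 10.1 × 2.05/(0.606 + 2.05) = 7.80 mM/s.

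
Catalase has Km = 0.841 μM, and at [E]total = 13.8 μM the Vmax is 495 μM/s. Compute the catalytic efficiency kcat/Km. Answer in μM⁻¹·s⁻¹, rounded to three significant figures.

42.7 μM⁻¹·s⁻¹

kcat = Vmax/[E]total = 495/13.8 = 35.9 s⁻¹.
kcat/Km = 35.9/0.841 = 42.7 μM⁻¹·s⁻¹.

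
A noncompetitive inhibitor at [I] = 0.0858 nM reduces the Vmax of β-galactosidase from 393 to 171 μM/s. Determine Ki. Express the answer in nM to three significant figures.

0.0661 nM

Noncompetitive: Vmax,app = Vmax/α with α = 1 + [I]/Ki.
α = Vmax/Vmax,app = 393/171 = 2.298.
Since α = 1 + [I]/Ki, [I]/Ki = 2.298 − 1 = 1.298 and Ki = 0.0858/1.298 = 0.0661 nM.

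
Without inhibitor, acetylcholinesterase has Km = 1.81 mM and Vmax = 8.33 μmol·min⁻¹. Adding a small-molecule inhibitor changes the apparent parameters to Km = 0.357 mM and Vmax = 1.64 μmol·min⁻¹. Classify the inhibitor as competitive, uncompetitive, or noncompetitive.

Both Km and Vmax decrease by the same factor (~5.07-fold) — characteristic of uncompetitive inhibition.

uncompetitive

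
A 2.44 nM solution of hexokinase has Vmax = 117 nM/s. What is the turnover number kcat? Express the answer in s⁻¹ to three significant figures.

48.0 s⁻¹

kcat = Vmax/[E]total = 117 nM/s / 2.44 nM = 48.0 s⁻¹.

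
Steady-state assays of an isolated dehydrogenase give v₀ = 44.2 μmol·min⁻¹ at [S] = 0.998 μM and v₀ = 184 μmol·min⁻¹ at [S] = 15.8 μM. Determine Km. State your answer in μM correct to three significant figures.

In reciprocal form, 1/v = (Km/Vmax)·(1/[S]) + 1/Vmax. The two points give (1/[S], 1/v) = (1.002, 0.02262) and (0.06329, 0.005435).
Slope = (0.02262 − 0.005435)/(1.002 − 0.06329) = 0.01831; intercept = 0.02262 − 0.01831×1.002 = 0.004276.
Vmax = 1/intercept = 234 μmol·min⁻¹; Km = slope × Vmax = 0.01831 × 234 = 4.28 μM.

4.28 μM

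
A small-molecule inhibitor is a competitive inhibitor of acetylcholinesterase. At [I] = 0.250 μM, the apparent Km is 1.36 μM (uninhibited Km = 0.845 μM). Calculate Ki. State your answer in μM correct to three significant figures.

0.410 μM

Competitive: Km,app = α·Km with α = 1 + [I]/Ki.
α = Km,app/Km = 1.36/0.845 = 1.609.
Since α = 1 + [I]/Ki, [I]/Ki = 1.609 − 1 = 0.6095 and Ki = 0.250/0.6095 = 0.410 μM.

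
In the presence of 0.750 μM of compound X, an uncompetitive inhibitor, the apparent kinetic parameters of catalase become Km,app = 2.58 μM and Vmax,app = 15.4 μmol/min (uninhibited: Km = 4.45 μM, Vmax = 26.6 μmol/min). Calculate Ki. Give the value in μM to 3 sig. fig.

Uncompetitive: Vmax,app = Vmax/α (and Km,app = Km/α) with α = 1 + [I]/Ki.
α = Vmax/Vmax,app = 26.6/15.4 = 1.727.
Since α = 1 + [I]/Ki, [I]/Ki = 1.727 − 1 = 0.7273 and Ki = 0.750/0.7273 = 1.03 μM.

1.03 μM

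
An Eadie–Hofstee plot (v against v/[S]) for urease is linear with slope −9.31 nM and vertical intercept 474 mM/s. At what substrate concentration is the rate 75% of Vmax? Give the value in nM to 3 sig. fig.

27.9 nM

The Eadie–Hofstee slope gives Km = 9.31 nM (slope = −Km).
v/Vmax = [S]/(Km+[S]) = 0.75 ⇒ [S] = Km·0.75/(1−0.75) = 9.31 × 3.000 = 27.9 nM.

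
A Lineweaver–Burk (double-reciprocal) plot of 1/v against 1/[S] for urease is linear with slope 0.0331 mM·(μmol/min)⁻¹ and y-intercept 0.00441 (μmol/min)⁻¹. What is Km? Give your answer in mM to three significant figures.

7.51 mM

y-intercept = 1/Vmax ⇒ Vmax = 227 μmol/min; slope = Km/Vmax ⇒ Km = slope × Vmax.
Km = 0.0331 × 227 = 7.51 mM.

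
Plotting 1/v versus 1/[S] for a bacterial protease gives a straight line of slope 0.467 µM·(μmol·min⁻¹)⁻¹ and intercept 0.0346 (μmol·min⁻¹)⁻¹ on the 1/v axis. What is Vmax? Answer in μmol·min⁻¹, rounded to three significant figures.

28.9 μmol·min⁻¹

The y-intercept of a Lineweaver–Burk plot equals 1/Vmax, so Vmax = 1/0.0346 = 28.9 μmol·min⁻¹.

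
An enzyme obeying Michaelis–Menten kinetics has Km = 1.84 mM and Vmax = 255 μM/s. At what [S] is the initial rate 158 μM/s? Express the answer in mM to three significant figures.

Rearranging v = Vmax[S]/(Km+[S]) gives [S] = Km·v/(Vmax − v).
[S] = 1.84 × 158 / (255 − 158) = 290.7/97.00 = 3.00 mM.

3.00 mM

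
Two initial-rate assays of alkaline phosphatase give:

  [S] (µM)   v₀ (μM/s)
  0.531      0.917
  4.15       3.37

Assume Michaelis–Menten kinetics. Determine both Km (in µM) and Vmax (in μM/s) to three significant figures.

In reciprocal form, 1/v = (Km/Vmax)·(1/[S]) + 1/Vmax. The two points give (1/[S], 1/v) = (1.883, 1.091) and (0.2410, 0.2967).
Slope = (1.091 − 0.2967)/(1.883 − 0.2410) = 0.4833; intercept = 1.091 − 0.4833×1.883 = 0.1803.
Vmax = 1/intercept = 5.55 μM/s; Km = slope × Vmax = 0.4833 × 5.55 = 2.68 µM.

Km = 2.68 µM; Vmax = 5.55 μM/s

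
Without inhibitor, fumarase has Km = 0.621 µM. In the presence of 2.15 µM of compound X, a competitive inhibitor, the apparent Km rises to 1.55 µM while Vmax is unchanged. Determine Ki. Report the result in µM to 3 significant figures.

Competitive: Km,app = α·Km with α = 1 + [I]/Ki.
α = Km,app/Km = 1.55/0.621 = 2.496.
Since α = 1 + [I]/Ki, [I]/Ki = 2.496 − 1 = 1.496 and Ki = 2.15/1.496 = 1.44 µM.

1.44 µM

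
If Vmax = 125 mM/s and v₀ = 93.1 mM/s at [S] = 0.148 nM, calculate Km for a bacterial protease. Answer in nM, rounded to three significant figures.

From v = Vmax[S]/(Km+[S]), Km = [S](Vmax − v)/v.
Km = 0.148 × (125 − 93.1) / 93.1 = 4.721/93.1 = 0.0507 nM.

0.0507 nM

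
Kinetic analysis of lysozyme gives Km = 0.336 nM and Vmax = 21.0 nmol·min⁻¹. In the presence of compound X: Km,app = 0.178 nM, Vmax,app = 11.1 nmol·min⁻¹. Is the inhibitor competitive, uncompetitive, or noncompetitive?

uncompetitive

Both Km and Vmax decrease by the same factor (~1.89-fold) — characteristic of uncompetitive inhibition.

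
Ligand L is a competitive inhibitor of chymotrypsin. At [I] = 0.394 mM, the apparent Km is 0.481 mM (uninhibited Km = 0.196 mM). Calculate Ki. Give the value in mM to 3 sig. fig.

Competitive: Km,app = α·Km with α = 1 + [I]/Ki.
α = Km,app/Km = 0.481/0.196 = 2.454.
Since α = 1 + [I]/Ki, [I]/Ki = 2.454 − 1 = 1.454 and Ki = 0.394/1.454 = 0.271 mM.

0.271 mM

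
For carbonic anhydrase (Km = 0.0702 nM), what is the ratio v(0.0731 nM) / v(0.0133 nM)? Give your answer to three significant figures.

3.20

The fractional saturations are [S]/(Km+[S]) = 0.0133/0.08350 = 0.1593 and 0.0731/0.1433 = 0.5101.
v₂/v₁ is just their ratio: 0.5101/0.1593 = 3.20.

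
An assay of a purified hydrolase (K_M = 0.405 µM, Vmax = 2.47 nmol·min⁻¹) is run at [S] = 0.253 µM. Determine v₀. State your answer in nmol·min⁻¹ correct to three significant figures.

v = Vmax·[S]/(Km + [S]) = 2.47 × 0.253 / (0.405 + 0.253)
  = 0.6249 / 0.6580 = 0.950 nmol·min⁻¹.

0.950 nmol·min⁻¹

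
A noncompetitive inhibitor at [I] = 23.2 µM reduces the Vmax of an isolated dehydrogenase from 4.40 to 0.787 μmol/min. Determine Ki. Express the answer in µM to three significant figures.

Noncompetitive: Vmax,app = Vmax/α with α = 1 + [I]/Ki.
α = Vmax/Vmax,app = 4.40/0.787 = 5.591.
Since α = 1 + [I]/Ki, [I]/Ki = 5.591 − 1 = 4.591 and Ki = 23.2/4.591 = 5.05 µM.

5.05 µM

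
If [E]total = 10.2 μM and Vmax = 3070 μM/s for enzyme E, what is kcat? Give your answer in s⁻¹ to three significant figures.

301 s⁻¹

kcat = Vmax/[E]total = 3070 μM/s / 10.2 μM = 301 s⁻¹.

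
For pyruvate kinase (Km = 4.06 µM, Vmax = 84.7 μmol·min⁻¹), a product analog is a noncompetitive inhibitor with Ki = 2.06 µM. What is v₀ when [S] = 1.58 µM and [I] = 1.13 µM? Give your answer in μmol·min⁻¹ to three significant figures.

α = 1 + [I]/Ki = 1 + 1.13/2.06 = 1.549.
For a noncompetitive inhibitor, Vmax is reduced to Vmax/α while Km is unchanged: Km,app = 4.06 µM, Vmax,app = 54.7 μmol·min⁻¹.
v = Vmax,app·[S]/(Km,app + [S]) = 54.7 × 1.58/(4.06 + 1.58) = 15.3 μmol·min⁻¹.

15.3 μmol·min⁻¹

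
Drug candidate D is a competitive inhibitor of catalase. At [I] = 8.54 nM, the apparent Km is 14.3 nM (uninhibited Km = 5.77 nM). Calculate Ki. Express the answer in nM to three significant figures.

5.78 nM

Competitive: Km,app = α·Km with α = 1 + [I]/Ki.
α = Km,app/Km = 14.3/5.77 = 2.478.
Ki = [I]/(α − 1) = 8.54/1.478 = 5.78 nM.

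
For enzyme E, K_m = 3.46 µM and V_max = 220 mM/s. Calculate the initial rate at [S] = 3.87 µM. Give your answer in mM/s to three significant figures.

[S]/(Km+[S]) = 3.87/7.330 = 0.5280, the fractional saturation.
v = 0.5280 × Vmax = 0.5280 × 220 = 116 mM/s.

116 mM/s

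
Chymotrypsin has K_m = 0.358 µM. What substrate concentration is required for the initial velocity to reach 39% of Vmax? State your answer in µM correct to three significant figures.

0.229 µM

v/Vmax = [S]/(Km+[S]) = 0.39, so [S] = Km·0.39/(1 − 0.39) = 0.358 × 0.6393.
[S] = 0.229 µM.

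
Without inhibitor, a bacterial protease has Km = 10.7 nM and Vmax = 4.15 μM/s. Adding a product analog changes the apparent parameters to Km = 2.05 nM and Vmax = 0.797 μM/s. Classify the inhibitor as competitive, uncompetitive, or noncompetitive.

uncompetitive

Both Km and Vmax decrease by the same factor (~5.21-fold) — characteristic of uncompetitive inhibition.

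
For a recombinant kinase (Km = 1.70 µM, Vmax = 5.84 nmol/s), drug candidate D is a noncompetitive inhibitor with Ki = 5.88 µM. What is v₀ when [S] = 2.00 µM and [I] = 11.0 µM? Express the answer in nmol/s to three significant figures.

1.10 nmol/s

α = 1 + [I]/Ki = 1 + 11.0/5.88 = 2.871.
For a noncompetitive inhibitor, Vmax is reduced to Vmax/α while Km is unchanged: Km,app = 1.70 µM, Vmax,app = 2.03 nmol/s.
v = Vmax,app·[S]/(Km,app + [S]) = 2.03 × 2.00/(1.70 + 2.00) = 1.10 nmol/s.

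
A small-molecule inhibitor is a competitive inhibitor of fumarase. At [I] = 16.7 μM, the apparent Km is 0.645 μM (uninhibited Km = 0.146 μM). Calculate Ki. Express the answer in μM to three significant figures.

Competitive: Km,app = α·Km with α = 1 + [I]/Ki.
α = Km,app/Km = 0.645/0.146 = 4.418.
Since α = 1 + [I]/Ki, [I]/Ki = 4.418 − 1 = 3.418 and Ki = 16.7/3.418 = 4.89 μM.

4.89 μM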